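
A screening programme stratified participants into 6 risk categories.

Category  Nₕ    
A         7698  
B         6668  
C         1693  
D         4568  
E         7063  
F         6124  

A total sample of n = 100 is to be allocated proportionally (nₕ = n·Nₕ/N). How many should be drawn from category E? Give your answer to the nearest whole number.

21

Share of category E = 7063/33814 = 0.20888.
Allocate 100 × 0.20888 = 20.888... → 21.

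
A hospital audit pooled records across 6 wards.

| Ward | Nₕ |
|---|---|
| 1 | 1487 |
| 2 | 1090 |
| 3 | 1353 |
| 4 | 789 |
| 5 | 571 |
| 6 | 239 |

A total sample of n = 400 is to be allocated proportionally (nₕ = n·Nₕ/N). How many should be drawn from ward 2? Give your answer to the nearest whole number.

79

N = 1487 + 1090 + 1353 + 789 + 571 + 239 = 5529.
n_2 = 400·1090/5529 = 78.857... → 79.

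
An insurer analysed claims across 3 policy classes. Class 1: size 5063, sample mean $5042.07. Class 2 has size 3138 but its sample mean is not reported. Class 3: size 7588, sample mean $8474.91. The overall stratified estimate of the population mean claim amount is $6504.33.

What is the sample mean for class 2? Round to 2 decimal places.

4098.55

Σ Nₕx̄ₕ = N·μ, so 3138·x̄_2 = 15789·6504.33 − (5063·5042.07 + 7588·8474.91).
= 102696866.37 − 89835617.49 = 12861248.88.
x̄_2 = 12861248.88 / 3138 = 4098.5497... → 4098.55.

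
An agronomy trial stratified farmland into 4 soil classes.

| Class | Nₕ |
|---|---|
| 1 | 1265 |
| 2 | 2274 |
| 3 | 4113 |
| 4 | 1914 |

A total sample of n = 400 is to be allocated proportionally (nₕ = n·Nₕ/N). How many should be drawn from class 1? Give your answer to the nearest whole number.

N = 1265 + 2274 + 4113 + 1914 = 9566.
n_1 = 400·1265/9566 = 52.896... → 53.

53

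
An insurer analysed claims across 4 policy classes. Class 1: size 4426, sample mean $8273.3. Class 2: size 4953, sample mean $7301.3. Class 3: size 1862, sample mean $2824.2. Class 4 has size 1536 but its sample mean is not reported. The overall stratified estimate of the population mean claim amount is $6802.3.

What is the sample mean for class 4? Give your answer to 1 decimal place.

5776.9

N = 4426 + 4953 + 1862 + 1536 = 12777.
Overall total = μ·N = 6802.3·12777 = 86912987.1.
Subtract the known strata: 4426·8273.3 + 4953·7301.3 + 1862·2824.2 = 78039625.1.
Remaining total for class 4: 86912987.1 − 78039625.1 = 8873362.
Divide by its size: 8873362 / 1536 = 5776.928... → 5776.9.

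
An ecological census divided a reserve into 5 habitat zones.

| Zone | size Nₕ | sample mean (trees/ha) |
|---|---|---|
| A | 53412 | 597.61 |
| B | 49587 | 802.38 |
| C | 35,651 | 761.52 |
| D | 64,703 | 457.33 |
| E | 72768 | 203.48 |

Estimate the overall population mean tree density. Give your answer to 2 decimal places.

N = 53412 + 49587 + 35651 + 64703 + 72768 = 276121.
Overall mean = Σ (Nₕ/N)·x̄ₕ — weight by population share, not a simple average.
Σ Nₕx̄ₕ = 53412·597.61 + 49587·802.38 + 35651·761.52 + 64703·457.33 + 72768·203.48 = 31919545.32 + 39787617.06 + 27148949.52 + 29590622.99 + 14806832.64 = 143253567.53.
Divide by N: 143253567.53 / 276121 = 518.8072... → 518.81.

518.81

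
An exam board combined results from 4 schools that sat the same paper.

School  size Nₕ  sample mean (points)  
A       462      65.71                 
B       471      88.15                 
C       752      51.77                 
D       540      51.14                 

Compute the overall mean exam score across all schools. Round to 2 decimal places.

N = 462 + 471 + 752 + 540 = 2225.
Weight each subgroup mean by Nₕ/N and sum.
Σ Nₕx̄ₕ = 462·65.71 + 471·88.15 + 752·51.77 + 540·51.14 = 30358.02 + 41518.65 + 38931.04 + 27615.6 = 138423.31.
Divide by N: 138423.31 / 2225 = 62.2127... → 62.21.

62.21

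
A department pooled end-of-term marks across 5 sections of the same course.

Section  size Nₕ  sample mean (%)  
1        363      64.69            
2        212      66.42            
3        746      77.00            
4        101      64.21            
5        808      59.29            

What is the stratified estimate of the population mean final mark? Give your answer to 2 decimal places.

66.99

N = 363 + 212 + 746 + 101 + 808 = 2230.
Overall mean = Σ (Nₕ/N)·x̄ₕ — weight by population share, not a simple average.
Σ Nₕx̄ₕ = 363·64.69 + 212·66.42 + 746·77.00 + 101·64.21 + 808·59.29 = 23482.47 + 14081.04 + 57442 + 6485.21 + 47906.32 = 149397.04.
Divide by N: 149397.04 / 2230 = 66.9942... → 66.99.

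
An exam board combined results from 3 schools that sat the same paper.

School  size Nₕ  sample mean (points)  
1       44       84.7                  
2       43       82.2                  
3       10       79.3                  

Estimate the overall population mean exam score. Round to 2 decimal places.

x̄_st = (Σ Nₕx̄ₕ) / (Σ Nₕ) = (44·84.7 + 43·82.2 + 10·79.3) / 97
= 8054.4 / 97 = 83.0351... → 83.04.

83.04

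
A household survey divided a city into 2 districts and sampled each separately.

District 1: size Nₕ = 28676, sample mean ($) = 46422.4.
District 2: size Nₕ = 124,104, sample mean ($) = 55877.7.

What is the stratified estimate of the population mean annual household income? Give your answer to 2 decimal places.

54102.99

N = 28676 + 124104 = 152780.
Overall mean = Σ (Nₕ/N)·x̄ₕ — weight by population share, not a simple average.
Σ Nₕx̄ₕ = 28676·46422.4 + 124104·55877.7 = 1331208742.4 + 6934646080.8 = 8265854823.2.
Divide by N: 8265854823.2 / 152780 = 54102.9901... → 54102.99.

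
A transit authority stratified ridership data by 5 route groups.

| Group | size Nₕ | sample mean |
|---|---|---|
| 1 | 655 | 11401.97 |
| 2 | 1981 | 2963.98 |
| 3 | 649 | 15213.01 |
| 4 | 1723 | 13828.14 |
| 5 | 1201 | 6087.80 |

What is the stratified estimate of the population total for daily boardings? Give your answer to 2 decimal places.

Estimate total by summing Nₕ·x̄ₕ over strata.
655·11401.97 + 1981·2963.98 + 649·15213.01 + 1723·13828.14 + 1201·6087.80 = 7468290.35 + 5871644.38 + 9873243.49 + 23825885.22 + 7311447.8 = 54350511.24.

54350511.24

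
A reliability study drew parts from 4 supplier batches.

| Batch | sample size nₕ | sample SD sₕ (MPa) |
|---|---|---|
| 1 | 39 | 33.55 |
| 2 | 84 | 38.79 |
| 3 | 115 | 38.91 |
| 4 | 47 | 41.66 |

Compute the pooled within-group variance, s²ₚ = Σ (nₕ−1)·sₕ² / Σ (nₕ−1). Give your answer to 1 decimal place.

1495.0

Degrees of freedom: 38 + 83 + 114 + 46 = 281.
Σ(nₕ−1)sₕ² = 38·1125.6025 + 83·1504.6641 + 114·1513.9881 + 46·1735.5556 = 420090.2163.
s²ₚ = 420090.2163 / 281 = 1494.983... → 1495.0.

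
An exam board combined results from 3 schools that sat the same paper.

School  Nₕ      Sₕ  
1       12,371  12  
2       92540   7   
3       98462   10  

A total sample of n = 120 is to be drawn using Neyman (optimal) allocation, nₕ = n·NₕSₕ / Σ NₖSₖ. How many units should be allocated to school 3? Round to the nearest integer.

66

Σ NₕSₕ = 12371·12 + 92540·7 + 98462·10 = 1780852.
Share for 3: 984620/1780852 = 0.55289.
n_3 = 120 × 0.55289 = 66.347... → 66.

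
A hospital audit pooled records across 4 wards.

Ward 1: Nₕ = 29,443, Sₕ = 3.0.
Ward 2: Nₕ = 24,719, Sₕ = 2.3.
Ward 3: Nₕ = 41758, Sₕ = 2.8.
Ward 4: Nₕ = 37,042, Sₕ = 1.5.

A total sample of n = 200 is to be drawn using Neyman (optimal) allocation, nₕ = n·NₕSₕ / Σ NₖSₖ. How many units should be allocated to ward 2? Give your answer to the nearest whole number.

Σ NₕSₕ = 29443·3.0 + 24719·2.3 + 41758·2.8 + 37042·1.5 = 317668.1.
Share for 2: 56853.7/317668.1 = 0.17897.
n_2 = 200 × 0.17897 = 35.794... → 36.

36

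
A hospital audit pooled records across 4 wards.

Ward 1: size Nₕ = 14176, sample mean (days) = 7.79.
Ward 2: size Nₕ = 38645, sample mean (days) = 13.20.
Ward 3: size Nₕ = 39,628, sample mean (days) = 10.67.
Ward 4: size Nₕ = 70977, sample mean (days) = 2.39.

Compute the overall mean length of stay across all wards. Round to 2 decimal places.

7.42

x̄_st = (Σ Nₕx̄ₕ) / (Σ Nₕ) = (14176·7.79 + 38645·13.20 + 39628·10.67 + 70977·2.39) / 163426
= 1213010.83 / 163426 = 7.4224... → 7.42.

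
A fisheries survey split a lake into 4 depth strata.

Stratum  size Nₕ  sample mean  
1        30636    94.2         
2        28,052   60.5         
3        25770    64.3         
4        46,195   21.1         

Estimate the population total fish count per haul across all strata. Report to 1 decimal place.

Population total = Σ Nₕ·x̄ₕ (each stratum's size times its mean).
30636·94.2 + 28052·60.5 + 25770·64.3 + 46195·21.1 = 2885911.2 + 1697146 + 1657011 + 974714.5 = 7214782.7.

7214782.7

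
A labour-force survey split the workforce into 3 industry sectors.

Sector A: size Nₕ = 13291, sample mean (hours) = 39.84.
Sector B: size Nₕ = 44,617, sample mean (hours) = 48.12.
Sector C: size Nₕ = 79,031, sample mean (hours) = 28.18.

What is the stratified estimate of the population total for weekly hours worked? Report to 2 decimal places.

4903577.06

Estimate total by summing Nₕ·x̄ₕ over strata.
13291·39.84 + 44617·48.12 + 79031·28.18 = 529513.44 + 2146970.04 + 2227093.58 = 4903577.06.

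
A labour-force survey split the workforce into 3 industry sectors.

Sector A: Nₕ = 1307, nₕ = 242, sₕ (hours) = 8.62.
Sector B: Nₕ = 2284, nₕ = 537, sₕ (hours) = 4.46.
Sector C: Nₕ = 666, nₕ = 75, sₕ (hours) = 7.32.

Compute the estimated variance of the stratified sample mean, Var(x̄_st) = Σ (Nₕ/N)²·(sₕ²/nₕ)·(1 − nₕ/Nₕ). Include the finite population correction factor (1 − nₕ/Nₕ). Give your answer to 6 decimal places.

N = 4257. Term for each stratum: Wₕ²sₕ²/nₕ·(1−nₕ/Nₕ).
Var(x̄_st) = 0.023583978 + 0.008155998 + 0.015517270 = 0.047257246 → 0.047257.

0.047257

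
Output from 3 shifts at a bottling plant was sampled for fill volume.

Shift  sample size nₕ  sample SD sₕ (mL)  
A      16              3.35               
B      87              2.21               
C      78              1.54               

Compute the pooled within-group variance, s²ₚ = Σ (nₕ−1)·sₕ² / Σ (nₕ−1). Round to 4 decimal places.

4.3314

Degrees of freedom: 15 + 86 + 77 = 178.
Σ(nₕ−1)sₕ² = 15·11.2225 + 86·4.8841 + 77·2.3716 = 770.9833.
s²ₚ = 770.9833 / 178 = 4.331367... → 4.3314.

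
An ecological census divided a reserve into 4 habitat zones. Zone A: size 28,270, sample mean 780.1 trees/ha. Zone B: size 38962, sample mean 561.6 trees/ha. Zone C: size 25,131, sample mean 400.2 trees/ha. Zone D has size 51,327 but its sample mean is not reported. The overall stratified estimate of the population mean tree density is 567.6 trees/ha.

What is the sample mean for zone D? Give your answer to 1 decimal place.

537.1

N = 28270 + 38962 + 25131 + 51327 = 143690.
Overall total = μ·N = 567.6·143690 = 81558444.
Subtract the known strata: 28270·780.1 + 38962·561.6 + 25131·400.2 = 53991912.4.
Remaining total for zone D: 81558444 − 53991912.4 = 27566531.6.
Divide by its size: 27566531.6 / 51327 = 537.077... → 537.1.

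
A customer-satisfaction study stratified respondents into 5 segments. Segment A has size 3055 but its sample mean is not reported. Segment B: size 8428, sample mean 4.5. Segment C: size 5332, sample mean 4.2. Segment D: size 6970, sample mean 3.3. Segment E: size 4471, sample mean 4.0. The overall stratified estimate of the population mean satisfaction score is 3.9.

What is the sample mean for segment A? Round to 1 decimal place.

2.9

Σ Nₕx̄ₕ = N·μ, so 3055·x̄_A = 28256·3.9 − (8428·4.5 + 5332·4.2 + 6970·3.3 + 4471·4.0).
= 110198.4 − 101205.4 = 8993.
x̄_A = 8993 / 3055 = 2.944... → 2.9.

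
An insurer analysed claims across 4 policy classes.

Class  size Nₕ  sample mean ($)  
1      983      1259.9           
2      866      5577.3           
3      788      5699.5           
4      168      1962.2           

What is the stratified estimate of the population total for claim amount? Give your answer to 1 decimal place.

10889279.1

1: 983·1259.9 = 1238481.7
2: 866·5577.3 = 4829941.8
3: 788·5699.5 = 4491206
4: 168·1962.2 = 329649.6
τ̂ = Σ Nₕx̄ₕ = 10889279.1.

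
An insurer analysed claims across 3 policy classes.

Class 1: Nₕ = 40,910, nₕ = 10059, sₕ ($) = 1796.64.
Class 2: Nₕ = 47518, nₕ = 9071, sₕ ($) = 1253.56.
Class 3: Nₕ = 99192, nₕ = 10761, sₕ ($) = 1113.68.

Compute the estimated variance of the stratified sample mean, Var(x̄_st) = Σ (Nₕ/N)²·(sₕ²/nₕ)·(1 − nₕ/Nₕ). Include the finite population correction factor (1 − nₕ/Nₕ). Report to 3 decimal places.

49.217

N = 187620; Wₕ = Nₕ/N.
class 1: (40910/187620)²·1796.64²/10059·(1 − 10059/40910) = 11.505561
class 2: (47518/187620)²·1253.56²/9071·(1 − 9071/47518) = 8.990781
class 3: (99192/187620)²·1113.68²/10761·(1 − 10761/99192) = 28.720443
Sum = 49.216785 → 49.217.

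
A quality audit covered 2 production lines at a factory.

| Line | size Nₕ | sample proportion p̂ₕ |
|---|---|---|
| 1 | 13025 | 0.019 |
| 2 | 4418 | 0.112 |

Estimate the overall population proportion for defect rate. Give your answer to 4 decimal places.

0.0426

N = 13025 + 4418 = 17443.
Overall proportion = Σ (Nₕ/N)·p̂ₕ.
Σ Nₕp̂ₕ = 247.475 + 494.816 = 742.291.
742.291 / 17443 = 0.042555... → 0.0426.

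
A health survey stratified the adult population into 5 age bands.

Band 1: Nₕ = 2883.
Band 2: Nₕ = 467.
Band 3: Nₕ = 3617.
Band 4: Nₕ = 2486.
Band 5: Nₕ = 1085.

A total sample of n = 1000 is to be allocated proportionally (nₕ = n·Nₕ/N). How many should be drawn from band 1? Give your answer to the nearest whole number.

274

N = 2883 + 467 + 3617 + 2486 + 1085 = 10538.
n_1 = 1000·2883/10538 = 273.581... → 274.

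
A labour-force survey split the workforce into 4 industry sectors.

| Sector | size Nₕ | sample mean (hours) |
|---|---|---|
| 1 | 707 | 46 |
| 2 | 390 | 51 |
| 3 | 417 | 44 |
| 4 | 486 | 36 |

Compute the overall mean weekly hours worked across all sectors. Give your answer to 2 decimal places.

N = 707 + 390 + 417 + 486 = 2000.
The stratified mean weights each stratum mean by its population share Nₕ/N.
Σ Nₕx̄ₕ = 707·46 + 390·51 + 417·44 + 486·36 = 32522 + 19890 + 18348 + 17496 = 88256.
Divide by N: 88256 / 2000 = 44.128 → 44.13.

44.13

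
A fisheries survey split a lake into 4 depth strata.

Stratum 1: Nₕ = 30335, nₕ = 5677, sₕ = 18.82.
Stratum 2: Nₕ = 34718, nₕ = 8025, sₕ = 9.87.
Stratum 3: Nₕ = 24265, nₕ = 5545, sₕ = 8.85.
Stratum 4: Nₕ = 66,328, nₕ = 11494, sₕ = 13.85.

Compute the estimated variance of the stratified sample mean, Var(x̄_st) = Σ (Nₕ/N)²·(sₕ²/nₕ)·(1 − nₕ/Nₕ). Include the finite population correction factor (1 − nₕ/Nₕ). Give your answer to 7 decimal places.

N = 155646; Wₕ = Nₕ/N.
stratum 1: (30335/155646)²·18.82²/5677·(1 − 5677/30335) = 0.0019263991
stratum 2: (34718/155646)²·9.87²/8025·(1 − 8025/34718) = 0.0004643714
stratum 3: (24265/155646)²·8.85²/5545·(1 − 5545/24265) = 0.0002648471
stratum 4: (66328/155646)²·13.85²/11494·(1 − 11494/66328) = 0.0025055280
Sum = 0.0051611455 → 0.0051611.

0.0051611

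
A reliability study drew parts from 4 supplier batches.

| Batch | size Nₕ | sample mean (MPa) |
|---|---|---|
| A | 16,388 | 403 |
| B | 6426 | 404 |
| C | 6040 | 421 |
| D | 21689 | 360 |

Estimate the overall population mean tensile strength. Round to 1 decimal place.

x̄_st = (Σ Nₕx̄ₕ) / (Σ Nₕ) = (16388·403 + 6426·404 + 6040·421 + 21689·360) / 50543
= 19551348 / 50543 = 386.826... → 386.8.

386.8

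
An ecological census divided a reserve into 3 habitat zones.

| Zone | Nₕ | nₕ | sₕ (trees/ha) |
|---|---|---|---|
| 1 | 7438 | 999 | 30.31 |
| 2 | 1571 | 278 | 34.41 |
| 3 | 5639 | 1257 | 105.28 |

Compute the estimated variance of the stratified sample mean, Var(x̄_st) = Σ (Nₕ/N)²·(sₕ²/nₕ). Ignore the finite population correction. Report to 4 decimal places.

1.5929

N = 14648. Term for each stratum: Wₕ²sₕ²/nₕ.
Var(x̄_st) = 0.2371167 + 0.0489914 + 1.3067846 = 1.5928927 → 1.5929.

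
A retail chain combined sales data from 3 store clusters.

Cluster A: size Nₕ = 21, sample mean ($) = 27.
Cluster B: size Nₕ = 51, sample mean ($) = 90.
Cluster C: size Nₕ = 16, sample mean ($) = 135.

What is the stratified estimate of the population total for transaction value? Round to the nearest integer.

Estimate total by summing Nₕ·x̄ₕ over strata.
21·27 + 51·90 + 16·135 = 567 + 4590 + 2160 = 7317.

7317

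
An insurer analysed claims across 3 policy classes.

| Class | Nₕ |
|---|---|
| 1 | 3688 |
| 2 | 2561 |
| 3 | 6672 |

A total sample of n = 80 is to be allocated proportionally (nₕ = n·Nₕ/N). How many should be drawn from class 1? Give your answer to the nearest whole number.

N = 3688 + 2561 + 6672 = 12921.
n_1 = 80·3688/12921 = 22.834... → 23.

23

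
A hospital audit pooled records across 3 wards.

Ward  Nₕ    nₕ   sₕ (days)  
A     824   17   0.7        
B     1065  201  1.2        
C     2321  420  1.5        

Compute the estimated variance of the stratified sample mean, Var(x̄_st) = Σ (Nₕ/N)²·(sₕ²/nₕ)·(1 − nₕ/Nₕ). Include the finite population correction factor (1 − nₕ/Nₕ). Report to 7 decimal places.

N = 4210. Term for each stratum: Wₕ²sₕ²/nₕ·(1−nₕ/Nₕ).
Var(x̄_st) = 0.0010813934 + 0.0003719338 + 0.0013336022 = 0.0027869293 → 0.0027869.

0.0027869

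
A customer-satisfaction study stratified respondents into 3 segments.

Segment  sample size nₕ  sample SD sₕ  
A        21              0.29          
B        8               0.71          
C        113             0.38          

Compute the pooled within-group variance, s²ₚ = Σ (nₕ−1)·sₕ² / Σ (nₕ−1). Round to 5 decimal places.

0.15384

Degrees of freedom: 20 + 7 + 112 = 139.
Σ(nₕ−1)sₕ² = 20·0.0841 + 7·0.5041 + 112·0.1444 = 21.3835.
s²ₚ = 21.3835 / 139 = 0.1538381... → 0.15384.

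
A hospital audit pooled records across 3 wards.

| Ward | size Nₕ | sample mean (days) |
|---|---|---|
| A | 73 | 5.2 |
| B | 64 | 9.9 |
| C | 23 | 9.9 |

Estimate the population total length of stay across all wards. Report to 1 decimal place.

1240.9

Estimate total by summing Nₕ·x̄ₕ over strata.
73·5.2 + 64·9.9 + 23·9.9 = 379.6 + 633.6 + 227.7 = 1240.9.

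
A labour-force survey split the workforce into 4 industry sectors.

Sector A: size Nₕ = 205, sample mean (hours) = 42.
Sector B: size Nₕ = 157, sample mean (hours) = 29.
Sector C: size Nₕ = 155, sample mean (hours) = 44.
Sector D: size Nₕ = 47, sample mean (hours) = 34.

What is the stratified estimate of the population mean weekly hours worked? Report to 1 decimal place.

38.3

N = 205 + 157 + 155 + 47 = 564.
Overall mean = Σ (Nₕ/N)·x̄ₕ — weight by population share, not a simple average.
Σ Nₕx̄ₕ = 205·42 + 157·29 + 155·44 + 47·34 = 8610 + 4553 + 6820 + 1598 = 21581.
Divide by N: 21581 / 564 = 38.264... → 38.3.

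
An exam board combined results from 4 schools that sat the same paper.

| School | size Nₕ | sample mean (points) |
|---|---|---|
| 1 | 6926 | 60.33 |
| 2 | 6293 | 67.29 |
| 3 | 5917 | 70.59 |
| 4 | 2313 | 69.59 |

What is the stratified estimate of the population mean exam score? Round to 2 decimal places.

66.20

x̄_st = (Σ Nₕx̄ₕ) / (Σ Nₕ) = (6926·60.33 + 6293·67.29 + 5917·70.59 + 2313·69.59) / 21449
= 1419944.25 / 21449 = 66.2010... → 66.20.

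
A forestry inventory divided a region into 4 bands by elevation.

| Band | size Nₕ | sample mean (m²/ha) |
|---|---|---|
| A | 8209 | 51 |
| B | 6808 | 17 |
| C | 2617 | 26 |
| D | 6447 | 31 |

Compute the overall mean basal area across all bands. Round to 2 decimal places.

N = 24081; weights Wₕ = Nₕ/N = (0.3409, 0.2827, 0.1087, 0.2677).
x̄_st = Σ Wₕ·x̄ₕ = 0.3409·51 + 0.2827·17 + 0.1087·26 + 0.2677·31 ≈ 33.3165...
→ 33.32.

33.32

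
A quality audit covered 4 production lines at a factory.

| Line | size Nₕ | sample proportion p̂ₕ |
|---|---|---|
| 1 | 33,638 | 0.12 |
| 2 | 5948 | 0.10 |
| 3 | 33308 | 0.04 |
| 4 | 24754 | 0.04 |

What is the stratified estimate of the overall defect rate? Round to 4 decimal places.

0.0712

Wₕ = Nₕ/N with N = 97648: 0.3445, 0.0609, 0.3411, 0.2535.
p̂_st = 0.3445·0.12 + 0.0609·0.10 + 0.3411·0.04 + 0.2535·0.04 ≈ 0.071213... → 0.0712.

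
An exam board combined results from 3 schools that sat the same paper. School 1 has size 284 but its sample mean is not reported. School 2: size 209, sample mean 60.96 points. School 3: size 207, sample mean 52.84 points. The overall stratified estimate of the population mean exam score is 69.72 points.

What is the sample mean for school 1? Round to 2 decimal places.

N = 284 + 209 + 207 = 700.
Overall total = μ·N = 69.72·700 = 48804.
Subtract the known strata: 209·60.96 + 207·52.84 = 23678.52.
Remaining total for school 1: 48804 − 23678.52 = 25125.48.
Divide by its size: 25125.48 / 284 = 88.47 → 88.47.

88.47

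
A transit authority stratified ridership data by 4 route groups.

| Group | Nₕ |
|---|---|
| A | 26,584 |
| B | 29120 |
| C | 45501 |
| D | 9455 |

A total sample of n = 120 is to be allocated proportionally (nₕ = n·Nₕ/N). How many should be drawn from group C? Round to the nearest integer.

Share of group C = 45501/110660 = 0.41118.
Allocate 120 × 0.41118 = 49.341... → 49.

49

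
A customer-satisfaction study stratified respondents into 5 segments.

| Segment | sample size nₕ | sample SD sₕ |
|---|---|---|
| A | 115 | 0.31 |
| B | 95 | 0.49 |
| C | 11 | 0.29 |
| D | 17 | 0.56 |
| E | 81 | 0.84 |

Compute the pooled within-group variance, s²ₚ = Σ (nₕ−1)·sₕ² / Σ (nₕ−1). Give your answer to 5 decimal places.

A: (115−1)·0.31² = 114·0.0961 = 10.9554
B: (95−1)·0.49² = 94·0.2401 = 22.5694
C: (11−1)·0.29² = 10·0.0841 = 0.841
D: (17−1)·0.56² = 16·0.3136 = 5.0176
E: (81−1)·0.84² = 80·0.7056 = 56.448
Numerator = 95.8314; denominator = Σ(nₕ−1) = 314.
s²ₚ = 95.8314/314 = 0.3051955... → 0.30520.

0.30520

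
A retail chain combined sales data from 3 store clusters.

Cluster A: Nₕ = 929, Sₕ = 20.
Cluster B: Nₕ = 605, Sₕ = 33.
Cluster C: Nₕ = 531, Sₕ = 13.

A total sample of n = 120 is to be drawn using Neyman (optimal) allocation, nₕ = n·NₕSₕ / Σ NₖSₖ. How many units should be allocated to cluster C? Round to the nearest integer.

A: NₕSₕ = 929·20 = 18580
B: NₕSₕ = 605·33 = 19965
C: NₕSₕ = 531·13 = 6903
Σ NₕSₕ = 45448.
n_C = 120·6903/45448 = 18.227... → 18.

18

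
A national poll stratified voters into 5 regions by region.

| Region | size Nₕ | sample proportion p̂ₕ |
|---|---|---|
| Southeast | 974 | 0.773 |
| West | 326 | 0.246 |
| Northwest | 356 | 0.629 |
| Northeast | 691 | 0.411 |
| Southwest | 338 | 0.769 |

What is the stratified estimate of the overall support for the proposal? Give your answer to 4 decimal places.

N = 974 + 326 + 356 + 691 + 338 = 2685.
Overall proportion = Σ (Nₕ/N)·p̂ₕ.
Σ Nₕp̂ₕ = 752.902 + 80.196 + 223.924 + 284.001 + 259.922 = 1600.945.
1600.945 / 2685 = 0.596255... → 0.5963.

0.5963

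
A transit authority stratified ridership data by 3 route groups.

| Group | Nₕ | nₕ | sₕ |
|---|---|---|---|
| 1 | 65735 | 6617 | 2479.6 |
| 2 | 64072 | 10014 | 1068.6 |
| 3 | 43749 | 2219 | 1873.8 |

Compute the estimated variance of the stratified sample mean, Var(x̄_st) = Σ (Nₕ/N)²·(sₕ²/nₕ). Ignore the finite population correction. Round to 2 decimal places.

N = 173556. Term for each stratum: Wₕ²sₕ²/nₕ.
Var(x̄_st) = 133.29572 + 15.54104 + 100.54169 = 249.37844 → 249.38.

249.38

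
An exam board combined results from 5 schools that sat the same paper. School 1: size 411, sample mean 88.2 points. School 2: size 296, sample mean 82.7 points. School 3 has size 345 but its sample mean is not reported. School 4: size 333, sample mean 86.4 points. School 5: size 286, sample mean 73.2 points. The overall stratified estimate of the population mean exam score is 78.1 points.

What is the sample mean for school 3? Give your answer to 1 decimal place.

Σ Nₕx̄ₕ = N·μ, so 345·x̄_3 = 1671·78.1 − (411·88.2 + 296·82.7 + 333·86.4 + 286·73.2).
= 130505.1 − 110435.8 = 20069.3.
x̄_3 = 20069.3 / 345 = 58.172... → 58.2.

58.2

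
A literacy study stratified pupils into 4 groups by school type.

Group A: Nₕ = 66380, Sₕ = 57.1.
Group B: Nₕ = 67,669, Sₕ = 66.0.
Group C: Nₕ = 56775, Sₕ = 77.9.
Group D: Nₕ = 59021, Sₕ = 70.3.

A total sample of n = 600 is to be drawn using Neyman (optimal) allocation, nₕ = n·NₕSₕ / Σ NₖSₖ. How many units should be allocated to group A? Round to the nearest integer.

135

A: NₕSₕ = 66380·57.1 = 3790298
B: NₕSₕ = 67669·66.0 = 4466154
C: NₕSₕ = 56775·77.9 = 4422772.5
D: NₕSₕ = 59021·70.3 = 4149176.3
Σ NₕSₕ = 16828400.8.
n_A = 600·3790298/16828400.8 = 135.139... → 135.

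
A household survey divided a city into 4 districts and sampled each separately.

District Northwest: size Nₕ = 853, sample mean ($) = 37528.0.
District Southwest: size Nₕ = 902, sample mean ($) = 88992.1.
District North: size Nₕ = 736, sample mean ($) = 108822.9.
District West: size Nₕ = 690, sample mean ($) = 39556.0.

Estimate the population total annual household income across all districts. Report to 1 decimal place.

Population total = Σ Nₕ·x̄ₕ (each stratum's size times its mean).
853·37528.0 + 902·88992.1 + 736·108822.9 + 690·39556.0 = 32011384 + 80270874.2 + 80093654.4 + 27293640 = 219669552.6.

219669552.6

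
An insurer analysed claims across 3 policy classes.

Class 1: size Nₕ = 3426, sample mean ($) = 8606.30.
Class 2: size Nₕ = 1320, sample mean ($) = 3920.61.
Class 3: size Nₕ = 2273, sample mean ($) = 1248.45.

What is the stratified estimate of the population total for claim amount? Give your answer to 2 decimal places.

1: 3426·8606.30 = 29485183.8
2: 1320·3920.61 = 5175205.2
3: 2273·1248.45 = 2837726.85
τ̂ = Σ Nₕx̄ₕ = 37498115.85.

37498115.85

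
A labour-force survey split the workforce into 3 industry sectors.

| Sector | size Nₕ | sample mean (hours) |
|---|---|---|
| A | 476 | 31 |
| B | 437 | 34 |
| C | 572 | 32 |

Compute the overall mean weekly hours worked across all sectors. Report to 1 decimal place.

32.3

N = 476 + 437 + 572 = 1485.
Weight each subgroup mean by Nₕ/N and sum.
Σ Nₕx̄ₕ = 476·31 + 437·34 + 572·32 = 14756 + 14858 + 18304 = 47918.
Divide by N: 47918 / 1485 = 32.268... → 32.3.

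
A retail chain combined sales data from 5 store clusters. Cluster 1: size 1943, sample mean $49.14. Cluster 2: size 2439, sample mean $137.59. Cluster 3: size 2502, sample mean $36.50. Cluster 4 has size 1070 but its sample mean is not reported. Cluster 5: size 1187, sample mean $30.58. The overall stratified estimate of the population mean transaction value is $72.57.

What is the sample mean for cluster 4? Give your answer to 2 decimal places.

Σ Nₕx̄ₕ = N·μ, so 1070·x̄_4 = 9141·72.57 − (1943·49.14 + 2439·137.59 + 2502·36.50 + 1187·30.58).
= 663362.37 − 558682.49 = 104679.88.
x̄_4 = 104679.88 / 1070 = 97.8317... → 97.83.

97.83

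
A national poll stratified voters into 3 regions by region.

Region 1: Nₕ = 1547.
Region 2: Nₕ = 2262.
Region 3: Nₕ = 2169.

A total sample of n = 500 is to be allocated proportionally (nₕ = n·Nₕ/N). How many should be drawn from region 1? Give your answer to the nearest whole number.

129

N = 1547 + 2262 + 2169 = 5978.
n_1 = 500·1547/5978 = 129.391... → 129.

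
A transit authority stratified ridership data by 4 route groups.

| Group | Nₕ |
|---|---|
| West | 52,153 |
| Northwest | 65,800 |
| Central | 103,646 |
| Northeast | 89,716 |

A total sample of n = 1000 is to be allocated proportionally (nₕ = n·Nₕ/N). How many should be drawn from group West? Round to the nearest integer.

168

N = 52153 + 65800 + 103646 + 89716 = 311315.
n_West = 1000·52153/311315 = 167.525... → 168.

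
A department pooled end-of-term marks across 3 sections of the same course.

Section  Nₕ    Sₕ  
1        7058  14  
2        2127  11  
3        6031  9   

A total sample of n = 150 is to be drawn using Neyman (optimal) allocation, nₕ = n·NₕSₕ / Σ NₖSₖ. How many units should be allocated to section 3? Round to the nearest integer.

Σ NₕSₕ = 7058·14 + 2127·11 + 6031·9 = 176488.
Share for 3: 54279/176488 = 0.30755.
n_3 = 150 × 0.30755 = 46.133... → 46.

46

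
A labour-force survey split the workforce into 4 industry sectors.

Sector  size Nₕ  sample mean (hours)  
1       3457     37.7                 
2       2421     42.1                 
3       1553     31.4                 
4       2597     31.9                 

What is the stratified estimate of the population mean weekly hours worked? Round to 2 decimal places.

36.28

N = 10028; weights Wₕ = Nₕ/N = (0.3447, 0.2414, 0.1549, 0.2590).
x̄_st = Σ Wₕ·x̄ₕ = 0.3447·37.7 + 0.2414·42.1 + 0.1549·31.4 + 0.2590·31.9 ≈ 36.2846...
→ 36.28.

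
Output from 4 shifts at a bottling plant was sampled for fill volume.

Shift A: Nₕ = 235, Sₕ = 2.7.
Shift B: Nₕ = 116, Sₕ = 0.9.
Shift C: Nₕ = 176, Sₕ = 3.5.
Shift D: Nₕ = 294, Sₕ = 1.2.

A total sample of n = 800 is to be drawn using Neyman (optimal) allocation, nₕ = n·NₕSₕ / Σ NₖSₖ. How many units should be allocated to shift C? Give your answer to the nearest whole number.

Σ NₕSₕ = 235·2.7 + 116·0.9 + 176·3.5 + 294·1.2 = 1707.7.
Share for C: 616/1707.7 = 0.36072.
n_C = 800 × 0.36072 = 288.575... → 289.

289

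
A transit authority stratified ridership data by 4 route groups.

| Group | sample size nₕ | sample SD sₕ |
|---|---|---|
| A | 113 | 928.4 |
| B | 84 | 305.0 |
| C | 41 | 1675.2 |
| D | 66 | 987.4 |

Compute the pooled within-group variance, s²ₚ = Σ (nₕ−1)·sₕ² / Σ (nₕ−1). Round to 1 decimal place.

932936.6

Degrees of freedom: 112 + 83 + 40 + 65 = 300.
Σ(nₕ−1)sₕ² = 112·861926.56 + 83·93025 + 40·2806295.04 + 65·974958.76 = 279880970.72.
s²ₚ = 279880970.72 / 300 = 932936.569... → 932936.6.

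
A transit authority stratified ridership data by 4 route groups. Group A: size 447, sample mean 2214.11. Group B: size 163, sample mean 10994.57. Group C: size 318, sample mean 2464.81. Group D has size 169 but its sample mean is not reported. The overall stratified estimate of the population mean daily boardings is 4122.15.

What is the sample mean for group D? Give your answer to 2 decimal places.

5658.98

N = 447 + 163 + 318 + 169 = 1097.
Overall total = μ·N = 4122.15·1097 = 4521998.55.
Subtract the known strata: 447·2214.11 + 163·10994.57 + 318·2464.81 = 3565631.66.
Remaining total for group D: 4521998.55 − 3565631.66 = 956366.89.
Divide by its size: 956366.89 / 169 = 5658.9757... → 5658.98.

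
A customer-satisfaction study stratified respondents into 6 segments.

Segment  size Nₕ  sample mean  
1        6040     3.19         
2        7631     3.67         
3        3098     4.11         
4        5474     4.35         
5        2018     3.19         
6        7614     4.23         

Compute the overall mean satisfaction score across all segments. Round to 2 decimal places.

3.84

x̄_st = (Σ Nₕx̄ₕ) / (Σ Nₕ) = (6040·3.19 + 7631·3.67 + 3098·4.11 + 5474·4.35 + 2018·3.19 + 7614·4.23) / 31875
= 122462.69 / 31875 = 3.8420... → 3.84.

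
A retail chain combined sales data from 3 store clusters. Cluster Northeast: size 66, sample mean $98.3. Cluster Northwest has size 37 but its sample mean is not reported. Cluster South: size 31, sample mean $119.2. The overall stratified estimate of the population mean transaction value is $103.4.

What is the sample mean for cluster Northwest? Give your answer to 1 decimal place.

99.3

N = 66 + 37 + 31 = 134.
Overall total = μ·N = 103.4·134 = 13855.6.
Subtract the known strata: 66·98.3 + 31·119.2 = 10183.
Remaining total for cluster Northwest: 13855.6 − 10183 = 3672.6.
Divide by its size: 3672.6 / 37 = 99.259... → 99.3.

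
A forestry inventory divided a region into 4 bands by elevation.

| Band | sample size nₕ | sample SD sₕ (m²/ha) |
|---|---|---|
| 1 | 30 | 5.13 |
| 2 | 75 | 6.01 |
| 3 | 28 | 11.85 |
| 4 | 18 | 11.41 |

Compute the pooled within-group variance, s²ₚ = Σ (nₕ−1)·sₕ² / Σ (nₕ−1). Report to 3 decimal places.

1: (30−1)·5.13² = 29·26.3169 = 763.1901
2: (75−1)·6.01² = 74·36.1201 = 2672.8874
3: (28−1)·11.85² = 27·140.4225 = 3791.4075
4: (18−1)·11.41² = 17·130.1881 = 2213.1977
Numerator = 9440.6827; denominator = Σ(nₕ−1) = 147.
s²ₚ = 9440.6827/147 = 64.22233... → 64.222.

64.222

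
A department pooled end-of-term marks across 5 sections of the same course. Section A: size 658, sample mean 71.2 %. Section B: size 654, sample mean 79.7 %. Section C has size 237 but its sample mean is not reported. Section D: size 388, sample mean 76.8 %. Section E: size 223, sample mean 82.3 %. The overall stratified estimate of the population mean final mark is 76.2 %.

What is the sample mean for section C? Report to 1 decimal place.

Σ Nₕx̄ₕ = N·μ, so 237·x̄_C = 2160·76.2 − (658·71.2 + 654·79.7 + 388·76.8 + 223·82.3).
= 164592 − 147124.7 = 17467.3.
x̄_C = 17467.3 / 237 = 73.702... → 73.7.

73.7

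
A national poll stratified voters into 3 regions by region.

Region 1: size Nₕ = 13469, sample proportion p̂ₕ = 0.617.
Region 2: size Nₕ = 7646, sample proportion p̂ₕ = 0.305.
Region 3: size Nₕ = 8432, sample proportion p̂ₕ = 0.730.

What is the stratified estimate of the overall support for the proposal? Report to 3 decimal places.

0.569

Wₕ = Nₕ/N with N = 29547: 0.4559, 0.2588, 0.2854.
p̂_st = 0.4559·0.617 + 0.2588·0.305 + 0.2854·0.730 ≈ 0.56851... → 0.569.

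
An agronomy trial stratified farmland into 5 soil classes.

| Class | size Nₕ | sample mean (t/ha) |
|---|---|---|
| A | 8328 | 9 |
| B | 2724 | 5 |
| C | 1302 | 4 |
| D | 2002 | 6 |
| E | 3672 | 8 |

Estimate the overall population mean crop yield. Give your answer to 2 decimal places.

7.50

N = 8328 + 2724 + 1302 + 2002 + 3672 = 18028.
The stratified mean weights each stratum mean by its population share Nₕ/N.
Σ Nₕx̄ₕ = 8328·9 + 2724·5 + 1302·4 + 2002·6 + 3672·8 = 74952 + 13620 + 5208 + 12012 + 29376 = 135168.
Divide by N: 135168 / 18028 = 7.4977... → 7.50.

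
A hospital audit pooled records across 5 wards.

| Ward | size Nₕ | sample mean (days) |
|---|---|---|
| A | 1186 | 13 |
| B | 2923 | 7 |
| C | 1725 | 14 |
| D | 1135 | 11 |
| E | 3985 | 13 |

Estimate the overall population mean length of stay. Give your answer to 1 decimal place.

N = 1186 + 2923 + 1725 + 1135 + 3985 = 10954.
Overall mean = Σ (Nₕ/N)·x̄ₕ — weight by population share, not a simple average.
Σ Nₕx̄ₕ = 1186·13 + 2923·7 + 1725·14 + 1135·11 + 3985·13 = 15418 + 20461 + 24150 + 12485 + 51805 = 124319.
Divide by N: 124319 / 10954 = 11.349... → 11.3.

11.3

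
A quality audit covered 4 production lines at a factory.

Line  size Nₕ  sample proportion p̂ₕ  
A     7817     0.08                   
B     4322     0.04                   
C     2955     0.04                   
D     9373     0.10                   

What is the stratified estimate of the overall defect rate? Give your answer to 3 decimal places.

Wₕ = Nₕ/N with N = 24467: 0.3195, 0.1766, 0.1208, 0.3831.
p̂_st = 0.3195·0.08 + 0.1766·0.04 + 0.1208·0.04 + 0.3831·0.10 ≈ 0.07576... → 0.076.

0.076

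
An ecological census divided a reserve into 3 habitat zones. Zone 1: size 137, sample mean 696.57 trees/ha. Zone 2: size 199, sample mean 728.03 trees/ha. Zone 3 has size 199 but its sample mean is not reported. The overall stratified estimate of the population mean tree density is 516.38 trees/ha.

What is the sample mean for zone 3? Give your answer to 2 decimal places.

180.68

N = 137 + 199 + 199 = 535.
Overall total = μ·N = 516.38·535 = 276263.3.
Subtract the known strata: 137·696.57 + 199·728.03 = 240308.06.
Remaining total for zone 3: 276263.3 − 240308.06 = 35955.24.
Divide by its size: 35955.24 / 199 = 180.6796... → 180.68.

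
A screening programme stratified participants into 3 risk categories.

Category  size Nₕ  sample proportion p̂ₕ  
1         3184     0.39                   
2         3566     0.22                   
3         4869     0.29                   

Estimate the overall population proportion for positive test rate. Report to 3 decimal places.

0.296

N = 3184 + 3566 + 4869 = 11619.
Overall proportion = Σ (Nₕ/N)·p̂ₕ.
Σ Nₕp̂ₕ = 1241.76 + 784.52 + 1412.01 = 3438.29.
3438.29 / 11619 = 0.29592... → 0.296.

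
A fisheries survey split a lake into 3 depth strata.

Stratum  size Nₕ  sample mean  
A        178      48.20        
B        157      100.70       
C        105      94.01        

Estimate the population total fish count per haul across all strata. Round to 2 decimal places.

Estimate total by summing Nₕ·x̄ₕ over strata.
178·48.20 + 157·100.70 + 105·94.01 = 8579.6 + 15809.9 + 9871.05 = 34260.55.

34260.55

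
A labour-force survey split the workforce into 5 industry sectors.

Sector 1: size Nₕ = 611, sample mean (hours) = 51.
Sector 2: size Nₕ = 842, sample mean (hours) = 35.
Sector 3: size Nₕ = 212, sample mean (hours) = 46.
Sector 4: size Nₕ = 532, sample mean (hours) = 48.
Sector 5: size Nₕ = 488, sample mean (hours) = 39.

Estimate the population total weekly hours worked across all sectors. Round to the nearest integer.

Estimate total by summing Nₕ·x̄ₕ over strata.
611·51 + 842·35 + 212·46 + 532·48 + 488·39 = 31161 + 29470 + 9752 + 25536 + 19032 = 114951.

114951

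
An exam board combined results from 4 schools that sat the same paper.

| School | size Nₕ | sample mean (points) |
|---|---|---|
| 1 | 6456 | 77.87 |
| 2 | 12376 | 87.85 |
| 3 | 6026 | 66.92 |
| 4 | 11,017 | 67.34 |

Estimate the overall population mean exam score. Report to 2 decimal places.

76.24

x̄_st = (Σ Nₕx̄ₕ) / (Σ Nₕ) = (6456·77.87 + 12376·87.85 + 6026·66.92 + 11017·67.34) / 35875
= 2735105.02 / 35875 = 76.2399... → 76.24.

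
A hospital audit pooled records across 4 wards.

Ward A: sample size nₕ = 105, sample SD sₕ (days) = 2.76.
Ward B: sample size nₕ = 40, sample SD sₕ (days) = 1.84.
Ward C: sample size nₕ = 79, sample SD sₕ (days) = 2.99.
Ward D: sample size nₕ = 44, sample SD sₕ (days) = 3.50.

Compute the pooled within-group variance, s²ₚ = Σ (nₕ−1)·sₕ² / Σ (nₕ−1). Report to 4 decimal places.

A: (105−1)·2.76² = 104·7.6176 = 792.2304
B: (40−1)·1.84² = 39·3.3856 = 132.0384
C: (79−1)·2.99² = 78·8.9401 = 697.3278
D: (44−1)·3.50² = 43·12.25 = 526.75
Numerator = 2148.3466; denominator = Σ(nₕ−1) = 264.
s²ₚ = 2148.3466/264 = 8.137677... → 8.1377.

8.1377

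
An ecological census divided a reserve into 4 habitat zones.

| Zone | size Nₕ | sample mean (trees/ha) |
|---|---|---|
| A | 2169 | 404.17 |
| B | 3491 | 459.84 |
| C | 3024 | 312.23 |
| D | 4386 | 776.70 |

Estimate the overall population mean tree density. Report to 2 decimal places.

x̄_st = (Σ Nₕx̄ₕ) / (Σ Nₕ) = (2169·404.17 + 3491·459.84 + 3024·312.23 + 4386·776.70) / 13070
= 6832735.89 / 13070 = 522.7801... → 522.78.

522.78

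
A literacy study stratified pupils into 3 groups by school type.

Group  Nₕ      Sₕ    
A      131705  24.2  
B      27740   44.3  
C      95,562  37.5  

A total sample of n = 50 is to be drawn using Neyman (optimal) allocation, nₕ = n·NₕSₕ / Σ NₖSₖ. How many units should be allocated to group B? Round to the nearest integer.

A: NₕSₕ = 131705·24.2 = 3187261
B: NₕSₕ = 27740·44.3 = 1228882
C: NₕSₕ = 95562·37.5 = 3583575
Σ NₕSₕ = 7999718.
n_B = 50·1228882/7999718 = 7.681... → 8.

8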